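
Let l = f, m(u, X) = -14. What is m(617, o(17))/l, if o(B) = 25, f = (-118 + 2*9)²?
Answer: -7/5000 ≈ -0.0014000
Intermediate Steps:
f = 10000 (f = (-118 + 18)² = (-100)² = 10000)
l = 10000
m(617, o(17))/l = -14/10000 = -14*1/10000 = -7/5000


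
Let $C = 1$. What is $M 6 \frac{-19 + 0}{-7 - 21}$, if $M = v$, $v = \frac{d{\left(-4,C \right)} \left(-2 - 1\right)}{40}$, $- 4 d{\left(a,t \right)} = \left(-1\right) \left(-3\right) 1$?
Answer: $\frac{513}{2240} \approx 0.22902$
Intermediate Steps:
$d{\left(a,t \right)} = - \frac{3}{4}$ ($d{\left(a,t \right)} = - \frac{\left(-1\right) \left(-3\right) 1}{4} = - \frac{3 \cdot 1}{4} = \left(- \frac{1}{4}\right) 3 = - \frac{3}{4}$)
$v = \frac{9}{160}$ ($v = \frac{\left(- \frac{3}{4}\right) \left(-2 - 1\right)}{40} = - \frac{3 \left(-2 - 1\right)}{4} \cdot \frac{1}{40} = \left(- \frac{3}{4}\right) \left(-3\right) \frac{1}{40} = \frac{9}{4} \cdot \frac{1}{40} = \frac{9}{160} \approx 0.05625$)
$M = \frac{9}{160} \approx 0.05625$
$M 6 \frac{-19 + 0}{-7 - 21} = \frac{9}{160} \cdot 6 \frac{-19 + 0}{-7 - 21} = \frac{27 \left(- \frac{19}{-28}\right)}{80} = \frac{27 \left(\left(-19\right) \left(- \frac{1}{28}\right)\right)}{80} = \frac{27}{80} \cdot \frac{19}{28} = \frac{513}{2240}$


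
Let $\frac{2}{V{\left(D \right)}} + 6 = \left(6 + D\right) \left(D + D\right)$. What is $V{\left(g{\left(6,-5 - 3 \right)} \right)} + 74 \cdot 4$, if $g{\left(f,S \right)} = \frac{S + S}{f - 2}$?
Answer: $\frac{3255}{11} \approx 295.91$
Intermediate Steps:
$g{\left(f,S \right)} = \frac{2 S}{-2 + f}$
$V{\left(D \right)} = \frac{2}{-6 + 2 D \left(6 + D\right)}$ ($V{\left(D \right)} = \frac{2}{-6 + \left(6 + D\right) \left(D + D\right)} = \frac{2}{-6 + \left(6 + D\right) 2 D} = \frac{2}{-6 + 2 D \left(6 + D\right)}$)
$V{\left(g{\left(6,-5 - 3 \right)} \right)} + 74 \cdot 4 = \frac{1}{-3 + \left(\frac{2 \left(-5 - 3\right)}{-2 + 6}\right)^{2} + 6 \frac{2 \left(-5 - 3\right)}{-2 + 6}} + 74 \cdot 4 = \frac{1}{-3 + \left(2 \left(-8\right) \frac{1}{4}\right)^{2} + 6 \cdot 2 \left(-8\right) \frac{1}{4}} + 296 = \frac{1}{-3 + \left(-4\right)^{2} + 6 \left(-4\right)} + 296 = \frac{1}{-3 + 16 - 24} + 296 = \frac{1}{-11} + 296 = - \frac{1}{11} + 296 = \frac{3255}{11}$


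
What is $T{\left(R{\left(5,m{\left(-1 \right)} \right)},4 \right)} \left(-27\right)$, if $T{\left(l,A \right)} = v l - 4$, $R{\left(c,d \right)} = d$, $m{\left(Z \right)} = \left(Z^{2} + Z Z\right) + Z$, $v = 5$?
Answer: $-27$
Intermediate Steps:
$m{\left(Z \right)} = Z + 2 Z^{2}$ ($m{\left(Z \right)} = \left(Z^{2} + Z^{2}\right) + Z = 2 Z^{2} + Z = Z + 2 Z^{2}$)
$T{\left(l,A \right)} = -4 + 5 l$ ($T{\left(l,A \right)} = 5 l - 4 = -4 + 5 l$)
$T{\left(R{\left(5,m{\left(-1 \right)} \right)},4 \right)} \left(-27\right) = \left(-4 + 5 \left(- (1 + 2 \left(-1\right))\right)\right) \left(-27\right) = \left(-4 + 5 \left(- (1 - 2)\right)\right) \left(-27\right) = \left(-4 + 5 \left(\left(-1\right) \left(-1\right)\right)\right) \left(-27\right) = \left(-4 + 5 \cdot 1\right) \left(-27\right) = \left(-4 + 5\right) \left(-27\right) = 1 \left(-27\right) = -27$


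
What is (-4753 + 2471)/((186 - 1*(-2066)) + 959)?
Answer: -2282/3211 ≈ -0.71068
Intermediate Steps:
(-4753 + 2471)/((186 - 1*(-2066)) + 959) = -2282/((186 + 2066) + 959) = -2282/(2252 + 959) = -2282/3211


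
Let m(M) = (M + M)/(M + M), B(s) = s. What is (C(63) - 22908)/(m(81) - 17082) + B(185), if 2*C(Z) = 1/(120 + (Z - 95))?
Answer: 560189167/3006256 ≈ 186.34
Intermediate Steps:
C(Z) = 1/(2*(25 + Z)) (C(Z) = 1/(2*(120 + (Z - 95))) = 1/(2*(120 + (-95 + Z))) = 1/(2*(25 + Z)))
m(M) = 1 (m(M) = (2*M)/((2*M)) = (2*M)*(1/(2*M)) = 1)
(C(63) - 22908)/(m(81) - 17082) + B(185) = (1/(2*(25 + 63)) - 22908)/(1 - 17082) + 185 = ((1/2)/88 - 22908)/(-17081) + 185 = ((1/2)*(1/88) - 22908)*(-1/17081) + 185 = (1/176 - 22908)*(-1/17081) + 185 = -4031807/176*(-1/17081) + 185 = 4031807/3006256 + 185 = 560189167/3006256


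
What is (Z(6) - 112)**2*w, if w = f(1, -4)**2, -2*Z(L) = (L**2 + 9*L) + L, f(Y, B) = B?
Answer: 409600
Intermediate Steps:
Z(L) = -5*L - L**2/2 (Z(L) = -((L**2 + 9*L) + L)/2 = -(L**2 + 10*L)/2 = -5*L - L**2/2)
w = 16 (w = (-4)**2 = 16)
(Z(6) - 112)**2*w = (-1/2*6*(10 + 6) - 112)**2*16 = (-1/2*6*16 - 112)**2*16 = (-48 - 112)**2*16 = (-160)**2*16 = 25600*16 = 409600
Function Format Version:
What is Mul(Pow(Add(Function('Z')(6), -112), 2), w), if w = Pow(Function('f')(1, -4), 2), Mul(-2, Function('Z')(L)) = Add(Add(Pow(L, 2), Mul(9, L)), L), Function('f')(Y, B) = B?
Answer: 409600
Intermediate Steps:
Function('Z')(L) = Add(Mul(-5, L), Mul(Rational(-1, 2), Pow(L, 2))) (Function('Z')(L) = Mul(Rational(-1, 2), Add(Add(Pow(L, 2), Mul(9, L)), L)) = Mul(Rational(-1, 2), Add(Pow(L, 2), Mul(10, L))) = Add(Mul(-5, L), Mul(Rational(-1, 2), Pow(L, 2))))
w = 16 (w = Pow(-4, 2) = 16)
Mul(Pow(Add(Function('Z')(6), -112), 2), w) = Mul(Pow(Add(Mul(Rational(-1, 2), 6, Add(10, 6)), -112), 2), 16) = Mul(Pow(Add(Mul(Rational(-1, 2), 6, 16), -112), 2), 16) = Mul(Pow(Add(-48, -112), 2), 16) = Mul(Pow(-160, 2), 16) = Mul(25600, 16) = 409600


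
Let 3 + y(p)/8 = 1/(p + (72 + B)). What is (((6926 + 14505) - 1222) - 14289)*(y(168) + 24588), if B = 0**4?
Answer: 436257232/3 ≈ 1.4542e+8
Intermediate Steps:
B = 0
y(p) = -24 + 8/(72 + p) (y(p) = -24 + 8/(p + (72 + 0)) = -24 + 8/(p + 72) = -24 + 8/(72 + p))
(((6926 + 14505) - 1222) - 14289)*(y(168) + 24588) = (((6926 + 14505) - 1222) - 14289)*(8*(-215 - 3*168)/(72 + 168) + 24588) = ((21431 - 1222) - 14289)*(8*(-215 - 504)/240 + 24588) = (20209 - 14289)*(8*(1/240)*(-719) + 24588) = 5920*(-719/30 + 24588) = 5920*(736921/30) = 436257232/3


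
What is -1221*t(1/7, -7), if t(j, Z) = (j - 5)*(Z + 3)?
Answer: -166056/7 ≈ -23722.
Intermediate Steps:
t(j, Z) = (-5 + j)*(3 + Z)
-1221*t(1/7, -7) = -1221*(-15 - 5*(-7) + 3/7 - 7/7) = -1221*(-15 + 35 + 3*(⅐) - 7*⅐) = -1221*(-15 + 35 + 3/7 - 1) = -1221*136/7 = -166056/7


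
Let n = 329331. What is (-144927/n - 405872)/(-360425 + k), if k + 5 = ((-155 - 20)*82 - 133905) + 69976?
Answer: 44555458853/48160157893 ≈ 0.92515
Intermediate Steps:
k = -78284 (k = -5 + (((-155 - 20)*82 - 133905) + 69976) = -5 + ((-175*82 - 133905) + 69976) = -5 + ((-14350 - 133905) + 69976) = -5 + (-148255 + 69976) = -5 - 78279 = -78284)
(-144927/n - 405872)/(-360425 + k) = (-144927/329331 - 405872)/(-360425 - 78284) = (-144927*1/329331 - 405872)/(-438709) = (-48309/109777 - 405872)*(-1/438709) = -44555458853/109777*(-1/438709) = 44555458853/48160157893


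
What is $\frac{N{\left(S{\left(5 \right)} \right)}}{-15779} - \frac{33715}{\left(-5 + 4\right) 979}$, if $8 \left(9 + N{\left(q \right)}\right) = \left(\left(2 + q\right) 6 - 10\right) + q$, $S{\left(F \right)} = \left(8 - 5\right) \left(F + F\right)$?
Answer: $\frac{96722155}{2808662} \approx 34.437$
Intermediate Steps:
$S{\left(F \right)} = 6 F$ ($S{\left(F \right)} = 3 \cdot 2 F = 6 F$)
$N{\left(q \right)} = - \frac{35}{4} + \frac{7 q}{8}$ ($N{\left(q \right)} = -9 + \frac{\left(\left(2 + q\right) 6 - 10\right) + q}{8} = -9 + \frac{\left(\left(12 + 6 q\right) - 10\right) + q}{8} = -9 + \frac{\left(2 + 6 q\right) + q}{8} = -9 + \frac{2 + 7 q}{8} = -9 + \left(\frac{1}{4} + \frac{7 q}{8}\right) = - \frac{35}{4} + \frac{7 q}{8}$)
$\frac{N{\left(S{\left(5 \right)} \right)}}{-15779} - \frac{33715}{\left(-5 + 4\right) 979} = \frac{- \frac{35}{4} + \frac{7 \cdot 6 \cdot 5}{8}}{-15779} - \frac{33715}{\left(-5 + 4\right) 979} = \left(- \frac{35}{4} + \frac{7}{8} \cdot 30\right) \left(- \frac{1}{15779}\right) - \frac{33715}{\left(-1\right) 979} = \left(- \frac{35}{4} + \frac{105}{4}\right) \left(- \frac{1}{15779}\right) - \frac{33715}{-979} = \frac{35}{2} \left(- \frac{1}{15779}\right) - - \frac{3065}{89} = - \frac{35}{31558} + \frac{3065}{89} = \frac{96722155}{2808662}$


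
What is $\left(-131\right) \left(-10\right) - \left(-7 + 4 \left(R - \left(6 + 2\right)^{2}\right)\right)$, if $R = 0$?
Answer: $1573$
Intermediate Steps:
$\left(-131\right) \left(-10\right) - \left(-7 + 4 \left(R - \left(6 + 2\right)^{2}\right)\right) = \left(-131\right) \left(-10\right) - \left(-7 + 4 \left(0 - \left(6 + 2\right)^{2}\right)\right) = 1310 - \left(-7 + 4 \left(0 - 8^{2}\right)\right) = 1310 - \left(-7 + 4 \left(0 - 64\right)\right) = 1310 + \left(\left(-4\right) \left(-64\right) + 7\right) = 1310 + \left(256 + 7\right) = 1310 + 263 = 1573$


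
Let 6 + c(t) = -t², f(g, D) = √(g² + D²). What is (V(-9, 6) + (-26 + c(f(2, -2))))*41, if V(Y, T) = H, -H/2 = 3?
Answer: -1886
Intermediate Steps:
H = -6 (H = -2*3 = -6)
V(Y, T) = -6
f(g, D) = √(D² + g²)
c(t) = -6 - t²
(V(-9, 6) + (-26 + c(f(2, -2))))*41 = (-6 + (-26 + (-6 - (√((-2)² + 2²))²)))*41 = (-6 + (-26 + (-6 - (√(4 + 4))²)))*41 = (-6 + (-26 + (-6 - (√8)²)))*41 = (-6 + (-26 + (-6 - (2*√2)²)))*41 = (-6 + (-26 + (-6 - 1*8)))*41 = (-6 + (-26 + (-6 - 8)))*41 = (-6 + (-26 - 14))*41 = (-6 - 40)*41 = -46*41 = -1886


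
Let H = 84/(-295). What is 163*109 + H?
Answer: 5241181/295 ≈ 17767.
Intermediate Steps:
H = -84/295 (H = 84*(-1/295) = -84/295 ≈ -0.28475)
163*109 + H = 163*109 - 84/295 = 17767 - 84/295 = 5241181/295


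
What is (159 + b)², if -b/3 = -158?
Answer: 400689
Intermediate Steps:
b = 474 (b = -3*(-158) = 474)
(159 + b)² = (159 + 474)² = 633² = 400689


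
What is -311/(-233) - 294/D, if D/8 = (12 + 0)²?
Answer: 48295/44736 ≈ 1.0796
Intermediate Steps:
D = 1152 (D = 8*(12 + 0)² = 8*12² = 8*144 = 1152)
-311/(-233) - 294/D = -311/(-233) - 294/1152 = -311*(-1/233) - 294*1/1152 = 311/233 - 49/192 = 48295/44736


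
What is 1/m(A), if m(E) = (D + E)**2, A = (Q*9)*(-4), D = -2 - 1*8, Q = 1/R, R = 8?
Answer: 4/841 ≈ 0.0047562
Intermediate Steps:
Q = 1/8 ≈ 0.12500
D = -10 (D = -2 - 8 = -10)
A = -9/2 (A = ((1/8)*9)*(-4) = (9/8)*(-4) = -9/2 ≈ -4.5000)
m(E) = (-10 + E)**2
1/m(A) = 1/((-10 - 9/2)**2) = 1/((-29/2)**2) = 1/(841/4) = 4/841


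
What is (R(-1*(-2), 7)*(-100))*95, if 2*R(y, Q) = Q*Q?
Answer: -232750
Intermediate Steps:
R(y, Q) = Q²/2 (R(y, Q) = (Q*Q)/2 = Q²/2)
(R(-1*(-2), 7)*(-100))*95 = (((½)*7²)*(-100))*95 = (((½)*49)*(-100))*95 = ((49/2)*(-100))*95 = -2450*95 = -232750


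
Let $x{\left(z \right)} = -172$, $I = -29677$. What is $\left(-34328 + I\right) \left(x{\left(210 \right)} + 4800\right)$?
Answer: $-296215140$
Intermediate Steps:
$\left(-34328 + I\right) \left(x{\left(210 \right)} + 4800\right) = \left(-34328 - 29677\right) \left(-172 + 4800\right) = \left(-64005\right) 4628 = -296215140$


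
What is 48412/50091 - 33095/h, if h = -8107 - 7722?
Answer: 2424075193/792890439 ≈ 3.0573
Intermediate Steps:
h = -15829
48412/50091 - 33095/h = 48412/50091 - 33095/(-15829) = 48412*(1/50091) - 33095*(-1/15829) = 48412/50091 + 33095/15829 = 2424075193/792890439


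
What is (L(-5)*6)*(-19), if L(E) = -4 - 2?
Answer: 684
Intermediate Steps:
L(E) = -6
(L(-5)*6)*(-19) = -6*6*(-19) = -36*(-19) = 684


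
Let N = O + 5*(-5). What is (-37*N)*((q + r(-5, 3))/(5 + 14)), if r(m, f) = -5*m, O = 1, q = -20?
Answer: 4440/19 ≈ 233.68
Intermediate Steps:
N = -24 (N = 1 + 5*(-5) = 1 - 25 = -24)
(-37*N)*((q + r(-5, 3))/(5 + 14)) = (-37*(-24))*((-20 - 5*(-5))/(5 + 14)) = 888*((-20 + 25)/19) = 888*(5*(1/19)) = 888*(5/19) = 4440/19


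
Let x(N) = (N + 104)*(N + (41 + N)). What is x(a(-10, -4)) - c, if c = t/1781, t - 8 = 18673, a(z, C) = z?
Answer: 269001/137 ≈ 1963.5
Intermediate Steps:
x(N) = (41 + 2*N)*(104 + N) (x(N) = (104 + N)*(41 + 2*N) = (41 + 2*N)*(104 + N))
t = 18681 (t = 8 + 18673 = 18681)
c = 1437/137 (c = 18681/1781 = 18681*(1/1781) = 1437/137 ≈ 10.489)
x(a(-10, -4)) - c = (4264 + 2*(-10)² + 249*(-10)) - 1*1437/137 = (4264 + 2*100 - 2490) - 1437/137 = (4264 + 200 - 2490) - 1437/137 = 1974 - 1437/137 = 269001/137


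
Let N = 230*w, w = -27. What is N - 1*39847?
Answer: -46057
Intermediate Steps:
N = -6210 (N = 230*(-27) = -6210)
N - 1*39847 = -6210 - 1*39847 = -6210 - 39847 = -46057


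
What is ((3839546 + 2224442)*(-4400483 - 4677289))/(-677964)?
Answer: 655327386604/8071 ≈ 8.1195e+7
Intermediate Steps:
((3839546 + 2224442)*(-4400483 - 4677289))/(-677964) = (6063988*(-9077772))*(-1/677964) = -55047500474736*(-1/677964) = 655327386604/8071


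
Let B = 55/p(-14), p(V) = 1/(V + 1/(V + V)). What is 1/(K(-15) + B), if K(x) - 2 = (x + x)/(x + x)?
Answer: -28/21531 ≈ -0.0013005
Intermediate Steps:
K(x) = 3 (K(x) = 2 + (x + x)/(x + x) = 2 + (2*x)/((2*x)) = 2 + (2*x)*(1/(2*x)) = 2 + 1 = 3)
p(V) = 1/(V + 1/(2*V))
B = -21615/28 (B = 55/((2*(-14)/(1 + 2*(-14)²))) = 55/((2*(-14)/(1 + 2*196))) = 55/((2*(-14)/(1 + 392))) = 55/((2*(-14)/393)) = 55/((2*(-14)*(1/393))) = 55/(-28/393) = 55*(-393/28) = -21615/28 ≈ -771.96)
1/(K(-15) + B) = 1/(3 - 21615/28) = 1/(-21531/28) = -28/21531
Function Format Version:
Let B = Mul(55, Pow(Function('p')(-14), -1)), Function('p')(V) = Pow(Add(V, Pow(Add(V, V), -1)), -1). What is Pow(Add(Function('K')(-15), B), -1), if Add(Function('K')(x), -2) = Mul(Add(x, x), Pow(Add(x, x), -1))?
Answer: Rational(-28, 21531) ≈ -0.0013005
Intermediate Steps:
Function('K')(x) = 3 (Function('K')(x) = Add(2, Mul(Add(x, x), Pow(Add(x, x), -1))) = Add(2, Mul(Mul(2, x), Pow(Mul(2, x), -1))) = Add(2, Mul(Mul(2, x), Mul(Rational(1, 2), Pow(x, -1)))) = Add(2, 1) = 3)
Function('p')(V) = Pow(Add(V, Mul(Rational(1, 2), Pow(V, -1))), -1) (Function('p')(V) = Pow(Add(V, Pow(Mul(2, V), -1)), -1) = Pow(Add(V, Mul(Rational(1, 2), Pow(V, -1))), -1))
B = Rational(-21615, 28) (B = Mul(55, Pow(Mul(2, -14, Pow(Add(1, Mul(2, Pow(-14, 2))), -1)), -1)) = Mul(55, Pow(Mul(2, -14, Pow(Add(1, Mul(2, 196)), -1)), -1)) = Mul(55, Pow(Mul(2, -14, Pow(Add(1, 392), -1)), -1)) = Mul(55, Pow(Mul(2, -14, Pow(393, -1)), -1)) = Mul(55, Pow(Mul(2, -14, Rational(1, 393)), -1)) = Mul(55, Pow(Rational(-28, 393), -1)) = Mul(55, Rational(-393, 28)) = Rational(-21615, 28) ≈ -771.96)
Pow(Add(Function('K')(-15), B), -1) = Pow(Add(3, Rational(-21615, 28)), -1) = Pow(Rational(-21531, 28), -1) = Rational(-28, 21531)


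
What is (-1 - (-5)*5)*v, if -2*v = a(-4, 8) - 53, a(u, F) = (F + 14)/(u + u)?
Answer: 669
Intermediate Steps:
a(u, F) = (14 + F)/(2*u) (a(u, F) = (14 + F)/((2*u)) = (14 + F)*(1/(2*u)) = (14 + F)/(2*u))
v = 223/8 (v = -((½)*(14 + 8)/(-4) - 53)/2 = -((½)*(-¼)*22 - 53)/2 = -(-11/4 - 53)/2 = -½*(-223/4) = 223/8 ≈ 27.875)
(-1 - (-5)*5)*v = (-1 - (-5)*5)*(223/8) = (-1 - 1*(-25))*(223/8) = (-1 + 25)*(223/8) = 24*(223/8) = 669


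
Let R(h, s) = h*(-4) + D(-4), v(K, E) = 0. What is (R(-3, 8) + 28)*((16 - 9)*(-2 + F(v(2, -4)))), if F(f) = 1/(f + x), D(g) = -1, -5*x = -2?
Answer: 273/2 ≈ 136.50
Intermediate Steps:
x = 2/5 (x = -1/5*(-2) = 2/5 ≈ 0.40000)
F(f) = 1/(2/5 + f) (F(f) = 1/(f + 2/5) = 1/(2/5 + f))
R(h, s) = -1 - 4*h (R(h, s) = h*(-4) - 1 = -4*h - 1 = -1 - 4*h)
(R(-3, 8) + 28)*((16 - 9)*(-2 + F(v(2, -4)))) = ((-1 - 4*(-3)) + 28)*((16 - 9)*(-2 + 5/(2 + 5*0))) = ((-1 + 12) + 28)*(7*(-2 + 5/(2 + 0))) = (11 + 28)*(7*(-2 + 5/2)) = 39*(7*(-2 + 5*(1/2))) = 39*(7*(-2 + 5/2)) = 39*(7*(1/2)) = 39*(7/2) = 273/2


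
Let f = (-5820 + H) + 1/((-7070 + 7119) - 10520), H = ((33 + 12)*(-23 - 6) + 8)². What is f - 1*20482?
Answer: 17339002196/10471 ≈ 1.6559e+6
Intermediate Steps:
H = 1682209 (H = (45*(-29) + 8)² = (-1305 + 8)² = (-1297)² = 1682209)
f = 17553469218/10471 (f = (-5820 + 1682209) + 1/((-7070 + 7119) - 10520) = 1676389 + 1/(49 - 10520) = 1676389 + 1/(-10471) = 1676389 - 1/10471 = 17553469218/10471 ≈ 1.6764e+6)
f - 1*20482 = 17553469218/10471 - 1*20482 = 17553469218/10471 - 20482 = 17339002196/10471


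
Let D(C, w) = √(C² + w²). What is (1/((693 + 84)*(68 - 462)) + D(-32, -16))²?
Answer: 119962208056321/93720475044 - 16*√5/153069 ≈ 1280.0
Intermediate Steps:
(1/((693 + 84)*(68 - 462)) + D(-32, -16))² = (1/((693 + 84)*(68 - 462)) + √((-32)² + (-16)²))² = (1/(777*(-394)) + √(1024 + 256))² = (1/(-306138) + √1280)² = (-1/306138 + 16*√5)²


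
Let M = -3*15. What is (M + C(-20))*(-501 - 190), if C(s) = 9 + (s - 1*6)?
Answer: 42842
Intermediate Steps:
C(s) = 3 + s (C(s) = 9 + (s - 6) = 9 + (-6 + s) = 3 + s)
M = -45
(M + C(-20))*(-501 - 190) = (-45 + (3 - 20))*(-501 - 190) = (-45 - 17)*(-691) = -62*(-691) = 42842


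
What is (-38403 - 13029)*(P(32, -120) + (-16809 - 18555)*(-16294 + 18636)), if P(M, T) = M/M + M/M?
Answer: 4259726099952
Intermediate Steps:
P(M, T) = 2 (P(M, T) = 1 + 1 = 2)
(-38403 - 13029)*(P(32, -120) + (-16809 - 18555)*(-16294 + 18636)) = (-38403 - 13029)*(2 + (-16809 - 18555)*(-16294 + 18636)) = -51432*(2 - 35364*2342) = -51432*(2 - 82822488) = -51432*(-82822486) = 4259726099952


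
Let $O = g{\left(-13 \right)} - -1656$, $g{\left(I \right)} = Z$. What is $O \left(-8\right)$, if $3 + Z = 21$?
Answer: $-13392$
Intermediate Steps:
$Z = 18$ ($Z = -3 + 21 = 18$)
$g{\left(I \right)} = 18$
$O = 1674$ ($O = 18 - -1656 = 18 + 1656 = 1674$)
$O \left(-8\right) = 1674 \left(-8\right) = -13392$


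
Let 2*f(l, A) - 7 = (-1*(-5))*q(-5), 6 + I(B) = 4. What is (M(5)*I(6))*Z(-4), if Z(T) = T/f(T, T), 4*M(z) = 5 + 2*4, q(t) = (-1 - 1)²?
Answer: 52/27 ≈ 1.9259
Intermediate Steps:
I(B) = -2 (I(B) = -6 + 4 = -2)
q(t) = 4 (q(t) = (-2)² = 4)
M(z) = 13/4 (M(z) = (5 + 2*4)/4 = (5 + 8)/4 = (¼)*13 = 13/4)
f(l, A) = 27/2 (f(l, A) = 7/2 + (-1*(-5)*4)/2 = 7/2 + (5*4)/2 = 7/2 + (½)*20 = 7/2 + 10 = 27/2)
Z(T) = 2*T/27 (Z(T) = T/(27/2) = T*(2/27) = 2*T/27)
(M(5)*I(6))*Z(-4) = ((13/4)*(-2))*((2/27)*(-4)) = -13/2*(-8/27) = 52/27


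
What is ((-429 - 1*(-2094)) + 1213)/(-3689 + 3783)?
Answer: 1439/47 ≈ 30.617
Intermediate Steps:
((-429 - 1*(-2094)) + 1213)/(-3689 + 3783) = ((-429 + 2094) + 1213)/94 = (1665 + 1213)*(1/94) = 2878*(1/94) = 1439/47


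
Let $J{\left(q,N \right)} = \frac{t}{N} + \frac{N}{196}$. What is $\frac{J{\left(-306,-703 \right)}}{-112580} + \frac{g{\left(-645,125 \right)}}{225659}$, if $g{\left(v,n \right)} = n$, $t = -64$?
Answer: $\frac{58506104921}{100013184458096} \approx 0.00058498$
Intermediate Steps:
$J{\left(q,N \right)} = - \frac{64}{N} + \frac{N}{196}$
$\frac{J{\left(-306,-703 \right)}}{-112580} + \frac{g{\left(-645,125 \right)}}{225659} = \frac{- \frac{64}{-703} + \frac{1}{196} \left(-703\right)}{-112580} + \frac{125}{225659} = \left(\left(-64\right) \left(- \frac{1}{703}\right) - \frac{703}{196}\right) \left(- \frac{1}{112580}\right) + 125 \cdot \frac{1}{225659} = \left(\frac{64}{703} - \frac{703}{196}\right) \left(- \frac{1}{112580}\right) + \frac{125}{225659} = \left(- \frac{481665}{137788}\right) \left(- \frac{1}{112580}\right) + \frac{125}{225659} = \frac{96333}{3102434608} + \frac{125}{225659} = \frac{58506104921}{100013184458096}$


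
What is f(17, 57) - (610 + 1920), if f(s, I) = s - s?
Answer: -2530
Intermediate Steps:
f(s, I) = 0
f(17, 57) - (610 + 1920) = 0 - (610 + 1920) = 0 - 1*2530 = 0 - 2530 = -2530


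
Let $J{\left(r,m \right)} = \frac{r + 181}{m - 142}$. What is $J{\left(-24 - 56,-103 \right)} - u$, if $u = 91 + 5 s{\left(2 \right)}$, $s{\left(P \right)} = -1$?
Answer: $- \frac{21171}{245} \approx -86.412$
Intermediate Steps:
$J{\left(r,m \right)} = \frac{181 + r}{-142 + m}$
$u = 86$ ($u = 91 + 5 \left(-1\right) = 91 - 5 = 86$)
$J{\left(-24 - 56,-103 \right)} - u = \frac{181 - 80}{-142 - 103} - 86 = \frac{181 - 80}{-245} - 86 = \left(- \frac{1}{245}\right) 101 - 86 = - \frac{101}{245} - 86 = - \frac{21171}{245}$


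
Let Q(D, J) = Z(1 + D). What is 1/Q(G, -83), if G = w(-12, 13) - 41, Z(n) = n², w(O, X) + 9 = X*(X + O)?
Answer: 1/1296 ≈ 0.00077160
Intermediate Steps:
w(O, X) = -9 + X*(O + X) (w(O, X) = -9 + X*(X + O) = -9 + X*(O + X))
G = -37 (G = (-9 + 13² - 12*13) - 41 = (-9 + 169 - 156) - 41 = 4 - 41 = -37)
Q(D, J) = (1 + D)²
1/Q(G, -83) = 1/((1 - 37)²) = 1/((-36)²) = 1/1296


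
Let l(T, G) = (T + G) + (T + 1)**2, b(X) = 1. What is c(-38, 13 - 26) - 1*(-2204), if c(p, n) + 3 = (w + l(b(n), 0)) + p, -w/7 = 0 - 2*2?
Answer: 2196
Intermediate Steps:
l(T, G) = G + T + (1 + T)**2 (l(T, G) = (G + T) + (1 + T)**2 = G + T + (1 + T)**2)
w = 28 (w = -7*(0 - 2*2) = -7*(0 - 4) = -7*(-4) = 28)
c(p, n) = 30 + p (c(p, n) = -3 + ((28 + (0 + 1 + (1 + 1)**2)) + p) = -3 + ((28 + (0 + 1 + 2**2)) + p) = -3 + ((28 + (0 + 1 + 4)) + p) = -3 + ((28 + 5) + p) = -3 + (33 + p) = 30 + p)
c(-38, 13 - 26) - 1*(-2204) = (30 - 38) - 1*(-2204) = -8 + 2204 = 2196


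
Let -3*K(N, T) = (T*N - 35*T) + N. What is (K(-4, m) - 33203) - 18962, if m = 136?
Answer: -151187/3 ≈ -50396.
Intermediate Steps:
K(N, T) = -N/3 + 35*T/3 - N*T/3 (K(N, T) = -((T*N - 35*T) + N)/3 = -((N*T - 35*T) + N)/3 = -((-35*T + N*T) + N)/3 = -(N - 35*T + N*T)/3 = -N/3 + 35*T/3 - N*T/3)
(K(-4, m) - 33203) - 18962 = ((-1/3*(-4) + (35/3)*136 - 1/3*(-4)*136) - 33203) - 18962 = ((4/3 + 4760/3 + 544/3) - 33203) - 18962 = (5308/3 - 33203) - 18962 = -94301/3 - 18962 = -151187/3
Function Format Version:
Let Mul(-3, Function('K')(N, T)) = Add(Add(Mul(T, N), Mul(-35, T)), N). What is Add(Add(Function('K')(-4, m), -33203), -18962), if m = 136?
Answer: Rational(-151187, 3) ≈ -50396.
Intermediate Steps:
Function('K')(N, T) = Add(Mul(Rational(-1, 3), N), Mul(Rational(35, 3), T), Mul(Rational(-1, 3), N, T)) (Function('K')(N, T) = Mul(Rational(-1, 3), Add(Add(Mul(T, N), Mul(-35, T)), N)) = Mul(Rational(-1, 3), Add(Add(Mul(N, T), Mul(-35, T)), N)) = Mul(Rational(-1, 3), Add(Add(Mul(-35, T), Mul(N, T)), N)) = Mul(Rational(-1, 3), Add(N, Mul(-35, T), Mul(N, T))) = Add(Mul(Rational(-1, 3), N), Mul(Rational(35, 3), T), Mul(Rational(-1, 3), N, T)))
Add(Add(Function('K')(-4, m), -33203), -18962) = Add(Add(Add(Mul(Rational(-1, 3), -4), Mul(Rational(35, 3), 136), Mul(Rational(-1, 3), -4, 136)), -33203), -18962) = Add(Add(Add(Rational(4, 3), Rational(4760, 3), Rational(544, 3)), -33203), -18962) = Add(Add(Rational(5308, 3), -33203), -18962) = Add(Rational(-94301, 3), -18962) = Rational(-151187, 3)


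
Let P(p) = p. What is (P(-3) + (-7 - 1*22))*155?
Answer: -4960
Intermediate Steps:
(P(-3) + (-7 - 1*22))*155 = (-3 + (-7 - 1*22))*155 = (-3 + (-7 - 22))*155 = (-3 - 29)*155 = -32*155 = -4960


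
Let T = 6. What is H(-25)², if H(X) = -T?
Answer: 36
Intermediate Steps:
H(X) = -6 (H(X) = -1*6 = -6)
H(-25)² = (-6)² = 36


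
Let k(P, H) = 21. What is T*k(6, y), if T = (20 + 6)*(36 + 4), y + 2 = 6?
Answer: 21840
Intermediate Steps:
y = 4 (y = -2 + 6 = 4)
T = 1040 (T = 26*40 = 1040)
T*k(6, y) = 1040*21 = 21840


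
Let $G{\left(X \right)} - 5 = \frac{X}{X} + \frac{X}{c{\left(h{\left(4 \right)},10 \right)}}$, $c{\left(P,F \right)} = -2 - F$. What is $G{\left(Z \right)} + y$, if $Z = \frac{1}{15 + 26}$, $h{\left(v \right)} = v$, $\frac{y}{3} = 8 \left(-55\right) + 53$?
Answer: $- \frac{568261}{492} \approx -1155.0$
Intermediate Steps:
$y = -1161$ ($y = 3 \left(8 \left(-55\right) + 53\right) = 3 \left(-440 + 53\right) = 3 \left(-387\right) = -1161$)
$Z = \frac{1}{41} \approx 0.02439$
$G{\left(X \right)} = 6 - \frac{X}{12}$ ($G{\left(X \right)} = 5 + \left(\frac{X}{X} + \frac{X}{-2 - 10}\right) = 5 + \left(1 + \frac{X}{-2 - 10}\right) = 5 + \left(1 + \frac{X}{-12}\right) = 5 + \left(1 + X \left(- \frac{1}{12}\right)\right) = 5 - \left(-1 + \frac{X}{12}\right) = 6 - \frac{X}{12}$)
$G{\left(Z \right)} + y = \left(6 - \frac{1}{492}\right) - 1161 = \frac{2951}{492} - 1161 = - \frac{568261}{492}$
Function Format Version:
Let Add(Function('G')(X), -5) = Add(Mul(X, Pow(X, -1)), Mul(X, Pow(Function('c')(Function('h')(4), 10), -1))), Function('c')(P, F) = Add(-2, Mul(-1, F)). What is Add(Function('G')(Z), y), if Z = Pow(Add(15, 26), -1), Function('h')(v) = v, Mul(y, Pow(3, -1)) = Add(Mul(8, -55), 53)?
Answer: Rational(-568261, 492) ≈ -1155.0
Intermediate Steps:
y = -1161 (y = Mul(3, Add(Mul(8, -55), 53)) = Mul(3, Add(-440, 53)) = Mul(3, -387) = -1161)
Z = Rational(1, 41) (Z = Pow(41, -1) = Rational(1, 41) ≈ 0.024390)
Function('G')(X) = Add(6, Mul(Rational(-1, 12), X)) (Function('G')(X) = Add(5, Add(Mul(X, Pow(X, -1)), Mul(X, Pow(Add(-2, Mul(-1, 10)), -1)))) = Add(5, Add(1, Mul(X, Pow(Add(-2, -10), -1)))) = Add(5, Add(1, Mul(X, Pow(-12, -1)))) = Add(5, Add(1, Mul(X, Rational(-1, 12)))) = Add(5, Add(1, Mul(Rational(-1, 12), X))) = Add(6, Mul(Rational(-1, 12), X)))
Add(Function('G')(Z), y) = Add(Add(6, Mul(Rational(-1, 12), Rational(1, 41))), -1161) = Add(Add(6, Rational(-1, 492)), -1161) = Add(Rational(2951, 492), -1161) = Rational(-568261, 492)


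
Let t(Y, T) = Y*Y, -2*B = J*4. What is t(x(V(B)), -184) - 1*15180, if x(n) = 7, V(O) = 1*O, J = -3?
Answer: -15131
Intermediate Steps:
B = 6 (B = -(-3)*4/2 = -½*(-12) = 6)
V(O) = O
t(Y, T) = Y²
t(x(V(B)), -184) - 1*15180 = 7² - 1*15180 = 49 - 15180 = -15131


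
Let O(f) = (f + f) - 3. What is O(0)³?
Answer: -27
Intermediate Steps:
O(f) = -3 + 2*f (O(f) = 2*f - 3 = -3 + 2*f)
O(0)³ = (-3 + 2*0)³ = (-3 + 0)³ = (-3)³ = -27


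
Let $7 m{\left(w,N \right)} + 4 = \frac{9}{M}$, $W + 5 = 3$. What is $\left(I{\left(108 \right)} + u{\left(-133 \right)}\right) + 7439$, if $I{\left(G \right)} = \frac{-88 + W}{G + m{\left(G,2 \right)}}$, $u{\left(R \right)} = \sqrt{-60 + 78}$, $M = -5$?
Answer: $\frac{27900539}{3751} + 3 \sqrt{2} \approx 7442.4$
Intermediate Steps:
$W = -2$ ($W = -5 + 3 = -2$)
$m{\left(w,N \right)} = - \frac{29}{35}$ ($m{\left(w,N \right)} = - \frac{4}{7} + \frac{9 \frac{1}{-5}}{7} = - \frac{4}{7} + \frac{9 \left(- \frac{1}{5}\right)}{7} = - \frac{4}{7} + \frac{1}{7} \left(- \frac{9}{5}\right) = - \frac{4}{7} - \frac{9}{35} = - \frac{29}{35}$)
$u{\left(R \right)} = 3 \sqrt{2}$ ($u{\left(R \right)} = \sqrt{18} = 3 \sqrt{2}$)
$I{\left(G \right)} = - \frac{90}{- \frac{29}{35} + G}$ ($I{\left(G \right)} = \frac{-88 - 2}{G - \frac{29}{35}} = - \frac{90}{- \frac{29}{35} + G}$)
$\left(I{\left(108 \right)} + u{\left(-133 \right)}\right) + 7439 = \left(- \frac{3150}{-29 + 35 \cdot 108} + 3 \sqrt{2}\right) + 7439 = \left(- \frac{3150}{-29 + 3780} + 3 \sqrt{2}\right) + 7439 = \left(- \frac{3150}{3751} + 3 \sqrt{2}\right) + 7439 = \frac{27900539}{3751} + 3 \sqrt{2}$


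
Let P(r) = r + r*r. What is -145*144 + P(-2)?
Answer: -20878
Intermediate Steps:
P(r) = r + r²
-145*144 + P(-2) = -145*144 - 2*(1 - 2) = -20880 - 2*(-1) = -20880 + 2 = -20878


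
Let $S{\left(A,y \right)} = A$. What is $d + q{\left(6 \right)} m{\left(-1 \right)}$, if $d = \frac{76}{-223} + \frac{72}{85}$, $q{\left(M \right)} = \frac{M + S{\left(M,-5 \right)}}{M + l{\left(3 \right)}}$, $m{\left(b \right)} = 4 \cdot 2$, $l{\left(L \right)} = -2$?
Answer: $\frac{464516}{18955} \approx 24.506$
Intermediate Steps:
$m{\left(b \right)} = 8$
$q{\left(M \right)} = \frac{2 M}{-2 + M}$ ($q{\left(M \right)} = \frac{M + M}{M - 2} = \frac{2 M}{-2 + M}$)
$d = \frac{9596}{18955}$ ($d = 76 \left(- \frac{1}{223}\right) + 72 \cdot \frac{1}{85} = - \frac{76}{223} + \frac{72}{85} = \frac{9596}{18955} \approx 0.50625$)
$d + q{\left(6 \right)} m{\left(-1 \right)} = \frac{9596}{18955} + 2 \cdot 6 \frac{1}{-2 + 6} \cdot 8 = \frac{9596}{18955} + 2 \cdot 6 \cdot \frac{1}{4} \cdot 8 = \frac{9596}{18955} + 3 \cdot 8 = \frac{9596}{18955} + 24 = \frac{464516}{18955}$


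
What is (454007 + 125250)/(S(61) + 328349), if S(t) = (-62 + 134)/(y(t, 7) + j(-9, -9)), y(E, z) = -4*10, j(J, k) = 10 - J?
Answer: 4054799/2298419 ≈ 1.7642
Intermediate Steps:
y(E, z) = -40
S(t) = -24/7 (S(t) = (-62 + 134)/(-40 + (10 - 1*(-9))) = 72/(-40 + (10 + 9)) = 72/(-40 + 19) = 72/(-21) = 72*(-1/21) = -24/7)
(454007 + 125250)/(S(61) + 328349) = (454007 + 125250)/(-24/7 + 328349) = 579257/(2298419/7) = 579257*(7/2298419) = 4054799/2298419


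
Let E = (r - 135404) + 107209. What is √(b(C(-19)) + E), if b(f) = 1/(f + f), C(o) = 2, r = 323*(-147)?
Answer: I*√302703/2 ≈ 275.09*I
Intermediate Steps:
r = -47481
E = -75676 (E = (-47481 - 135404) + 107209 = -182885 + 107209 = -75676)
b(f) = 1/(2*f)
√(b(C(-19)) + E) = √((½)/2 - 75676) = √((½)*(½) - 75676) = √(¼ - 75676) = √(-302703/4) = I*√302703/2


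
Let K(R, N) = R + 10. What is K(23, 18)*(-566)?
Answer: -18678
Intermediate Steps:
K(R, N) = 10 + R
K(23, 18)*(-566) = (10 + 23)*(-566) = 33*(-566) = -18678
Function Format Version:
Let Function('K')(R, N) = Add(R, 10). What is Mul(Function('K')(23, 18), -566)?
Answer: -18678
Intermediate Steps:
Function('K')(R, N) = Add(10, R)
Mul(Function('K')(23, 18), -566) = Mul(Add(10, 23), -566) = Mul(33, -566) = -18678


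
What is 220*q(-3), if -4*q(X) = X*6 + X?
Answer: 1155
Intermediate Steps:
q(X) = -7*X/4 (q(X) = -(X*6 + X)/4 = -(6*X + X)/4 = -7*X/4)
220*q(-3) = 220*(-7/4*(-3)) = 220*(21/4) = 1155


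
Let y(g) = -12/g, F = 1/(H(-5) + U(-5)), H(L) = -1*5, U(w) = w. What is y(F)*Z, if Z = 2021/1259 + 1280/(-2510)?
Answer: 41534280/316009 ≈ 131.43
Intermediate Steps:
H(L) = -5
F = -⅒ (F = 1/(-5 - 5) = 1/(-10) = -⅒ ≈ -0.10000)
Z = 346119/316009 (Z = 2021*(1/1259) + 1280*(-1/2510) = 2021/1259 - 128/251 = 346119/316009 ≈ 1.0953)
y(F)*Z = -12/(-⅒)*(346119/316009) = -12*(-10)*(346119/316009) = 120*(346119/316009) = 41534280/316009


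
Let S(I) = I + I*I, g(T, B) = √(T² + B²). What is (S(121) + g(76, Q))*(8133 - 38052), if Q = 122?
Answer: -441664278 - 59838*√5165 ≈ -4.4596e+8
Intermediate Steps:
g(T, B) = √(B² + T²)
S(I) = I + I²
(S(121) + g(76, Q))*(8133 - 38052) = (121*(1 + 121) + √(122² + 76²))*(8133 - 38052) = (121*122 + √(14884 + 5776))*(-29919) = (14762 + √20660)*(-29919) = (14762 + 2*√5165)*(-29919) = -441664278 - 59838*√5165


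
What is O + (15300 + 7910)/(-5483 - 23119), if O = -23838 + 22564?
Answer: -18231079/14301 ≈ -1274.8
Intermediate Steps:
O = -1274
O + (15300 + 7910)/(-5483 - 23119) = -1274 + (15300 + 7910)/(-5483 - 23119) = -1274 + 23210/(-28602) = -1274 + 23210*(-1/28602) = -1274 - 11605/14301 = -18231079/14301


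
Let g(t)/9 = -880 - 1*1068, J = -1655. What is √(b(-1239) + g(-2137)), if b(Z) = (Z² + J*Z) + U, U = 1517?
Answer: √3569651 ≈ 1889.4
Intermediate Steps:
g(t) = -17532 (g(t) = 9*(-880 - 1*1068) = 9*(-880 - 1068) = 9*(-1948) = -17532)
b(Z) = 1517 + Z² - 1655*Z (b(Z) = (Z² - 1655*Z) + 1517 = 1517 + Z² - 1655*Z)
√(b(-1239) + g(-2137)) = √((1517 + (-1239)² - 1655*(-1239)) - 17532) = √((1517 + 1535121 + 2050545) - 17532) = √(3587183 - 17532) = √3569651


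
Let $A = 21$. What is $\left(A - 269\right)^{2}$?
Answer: $61504$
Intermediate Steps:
$\left(A - 269\right)^{2} = \left(21 - 269\right)^{2} = \left(-248\right)^{2} = 61504$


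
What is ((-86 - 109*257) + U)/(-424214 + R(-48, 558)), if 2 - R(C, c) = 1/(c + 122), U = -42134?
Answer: 47758440/288464161 ≈ 0.16556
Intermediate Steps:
R(C, c) = 2 - 1/(122 + c) (R(C, c) = 2 - 1/(c + 122) = 2 - 1/(122 + c))
((-86 - 109*257) + U)/(-424214 + R(-48, 558)) = ((-86 - 109*257) - 42134)/(-424214 + (243 + 2*558)/(122 + 558)) = ((-86 - 28013) - 42134)/(-424214 + (243 + 1116)/680) = (-28099 - 42134)/(-424214 + (1/680)*1359) = -70233/(-424214 + 1359/680) = -70233/(-288464161/680) = -70233*(-680/288464161) = 47758440/288464161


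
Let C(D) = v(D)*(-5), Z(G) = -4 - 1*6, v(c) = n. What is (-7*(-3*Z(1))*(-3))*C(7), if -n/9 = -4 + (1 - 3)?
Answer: -170100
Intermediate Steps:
n = 54 (n = -9*(-4 + (1 - 3)) = -9*(-4 - 2) = -9*(-6) = 54)
v(c) = 54
Z(G) = -10 (Z(G) = -4 - 6 = -10)
C(D) = -270 (C(D) = 54*(-5) = -270)
(-7*(-3*Z(1))*(-3))*C(7) = -7*(-3*(-10))*(-3)*(-270) = -210*(-3)*(-270) = -7*(-90)*(-270) = 630*(-270) = -170100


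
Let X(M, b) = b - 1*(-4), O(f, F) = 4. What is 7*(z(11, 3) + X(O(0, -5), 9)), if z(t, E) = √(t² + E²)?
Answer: 91 + 7*√130 ≈ 170.81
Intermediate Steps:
z(t, E) = √(E² + t²)
X(M, b) = 4 + b (X(M, b) = b + 4 = 4 + b)
7*(z(11, 3) + X(O(0, -5), 9)) = 7*(√(3² + 11²) + (4 + 9)) = 7*(√(9 + 121) + 13) = 7*(√130 + 13) = 7*(13 + √130) = 91 + 7*√130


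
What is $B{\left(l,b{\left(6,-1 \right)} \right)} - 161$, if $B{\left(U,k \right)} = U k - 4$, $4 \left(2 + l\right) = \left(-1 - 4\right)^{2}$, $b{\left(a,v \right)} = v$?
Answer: $- \frac{677}{4} \approx -169.25$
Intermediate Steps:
$l = \frac{17}{4}$ ($l = -2 + \frac{\left(-1 - 4\right)^{2}}{4} = -2 + \frac{\left(-5\right)^{2}}{4} = -2 + \frac{1}{4} \cdot 25 = -2 + \frac{25}{4} = \frac{17}{4} \approx 4.25$)
$B{\left(U,k \right)} = -4 + U k$
$B{\left(l,b{\left(6,-1 \right)} \right)} - 161 = \left(-4 + \frac{17}{4} \left(-1\right)\right) - 161 = \left(-4 - \frac{17}{4}\right) - 161 = - \frac{33}{4} - 161 = - \frac{677}{4}$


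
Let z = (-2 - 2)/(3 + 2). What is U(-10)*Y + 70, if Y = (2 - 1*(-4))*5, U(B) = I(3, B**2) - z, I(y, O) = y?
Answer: 184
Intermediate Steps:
z = -4/5 ≈ -0.80000
U(B) = 19/5 (U(B) = 3 - 1*(-4/5) = 3 + 4/5 = 19/5)
Y = 30 (Y = (2 + 4)*5 = 6*5 = 30)
U(-10)*Y + 70 = (19/5)*30 + 70 = 114 + 70 = 184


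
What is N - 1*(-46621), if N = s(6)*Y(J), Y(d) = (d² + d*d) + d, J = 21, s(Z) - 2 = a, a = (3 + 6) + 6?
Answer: 61972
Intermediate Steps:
a = 15 (a = 9 + 6 = 15)
s(Z) = 17 (s(Z) = 2 + 15 = 17)
Y(d) = d + 2*d² (Y(d) = (d² + d²) + d = 2*d² + d = d + 2*d²)
N = 15351 (N = 17*(21*(1 + 2*21)) = 17*(21*(1 + 42)) = 17*(21*43) = 17*903 = 15351)
N - 1*(-46621) = 15351 - 1*(-46621) = 15351 + 46621 = 61972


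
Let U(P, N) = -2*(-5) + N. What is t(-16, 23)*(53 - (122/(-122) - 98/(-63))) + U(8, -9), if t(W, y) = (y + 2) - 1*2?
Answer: 10865/9 ≈ 1207.2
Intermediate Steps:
U(P, N) = 10 + N
t(W, y) = y (t(W, y) = (2 + y) - 2 = y)
t(-16, 23)*(53 - (122/(-122) - 98/(-63))) + U(8, -9) = 23*(53 - (122/(-122) - 98/(-63))) + (10 - 9) = 23*(53 - (122*(-1/122) - 98*(-1/63))) + 1 = 23*(53 - (-1 + 14/9)) + 1 = 23*(53 - 1*5/9) + 1 = 23*(53 - 5/9) + 1 = 23*(472/9) + 1 = 10856/9 + 1 = 10865/9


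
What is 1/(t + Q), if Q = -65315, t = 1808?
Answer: -1/63507 ≈ -1.5746e-5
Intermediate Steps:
1/(t + Q) = 1/(1808 - 65315) = 1/(-63507) = -1/63507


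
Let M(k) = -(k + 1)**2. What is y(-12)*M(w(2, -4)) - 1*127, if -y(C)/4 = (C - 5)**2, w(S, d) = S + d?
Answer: 1029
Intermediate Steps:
M(k) = -(1 + k)**2
y(C) = -4*(-5 + C)**2 (y(C) = -4*(C - 5)**2 = -4*(-5 + C)**2)
y(-12)*M(w(2, -4)) - 1*127 = (-4*(-5 - 12)**2)*(-(1 + (2 - 4))**2) - 1*127 = (-4*(-17)**2)*(-(1 - 2)**2) - 127 = (-4*289)*(-1*(-1)**2) - 127 = -(-1156) - 127 = -1156*(-1) - 127 = 1156 - 127 = 1029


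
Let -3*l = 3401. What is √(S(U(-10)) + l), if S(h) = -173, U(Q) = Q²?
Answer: 28*I*√15/3 ≈ 36.148*I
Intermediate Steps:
l = -3401/3 (l = -⅓*3401 = -3401/3 ≈ -1133.7)
√(S(U(-10)) + l) = √(-173 - 3401/3) = √(-3920/3) = 28*I*√15/3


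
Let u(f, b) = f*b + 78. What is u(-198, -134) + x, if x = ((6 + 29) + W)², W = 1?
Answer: 27906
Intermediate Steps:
x = 1296 (x = ((6 + 29) + 1)² = (35 + 1)² = 36² = 1296)
u(f, b) = 78 + b*f (u(f, b) = b*f + 78 = 78 + b*f)
u(-198, -134) + x = (78 - 134*(-198)) + 1296 = (78 + 26532) + 1296 = 26610 + 1296 = 27906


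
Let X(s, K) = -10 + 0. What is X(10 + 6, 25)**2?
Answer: 100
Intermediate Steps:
X(s, K) = -10
X(10 + 6, 25)**2 = (-10)**2 = 100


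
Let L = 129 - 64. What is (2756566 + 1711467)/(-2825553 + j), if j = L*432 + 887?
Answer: -4468033/2796586 ≈ -1.5977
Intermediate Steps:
L = 65
j = 28967 (j = 65*432 + 887 = 28080 + 887 = 28967)
(2756566 + 1711467)/(-2825553 + j) = (2756566 + 1711467)/(-2825553 + 28967) = 4468033/(-2796586) = 4468033*(-1/2796586) = -4468033/2796586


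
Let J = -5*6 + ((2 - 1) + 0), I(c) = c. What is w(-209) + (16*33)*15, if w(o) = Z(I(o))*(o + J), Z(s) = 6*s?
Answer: 306372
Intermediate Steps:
J = -29 (J = -30 + (1 + 0) = -30 + 1 = -29)
w(o) = 6*o*(-29 + o) (w(o) = (6*o)*(o - 29) = (6*o)*(-29 + o) = 6*o*(-29 + o))
w(-209) + (16*33)*15 = 6*(-209)*(-29 - 209) + (16*33)*15 = 6*(-209)*(-238) + 528*15 = 298452 + 7920 = 306372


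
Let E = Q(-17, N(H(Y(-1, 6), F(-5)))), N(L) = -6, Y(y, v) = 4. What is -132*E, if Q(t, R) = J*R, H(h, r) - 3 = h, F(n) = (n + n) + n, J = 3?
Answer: 2376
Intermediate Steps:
F(n) = 3*n (F(n) = 2*n + n = 3*n)
H(h, r) = 3 + h
Q(t, R) = 3*R
E = -18 (E = 3*(-6) = -18)
-132*E = -132*(-18) = 2376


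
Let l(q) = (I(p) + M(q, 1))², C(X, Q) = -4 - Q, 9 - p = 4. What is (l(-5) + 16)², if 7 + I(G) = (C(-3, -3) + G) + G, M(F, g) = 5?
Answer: 4225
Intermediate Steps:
p = 5 (p = 9 - 1*4 = 9 - 4 = 5)
I(G) = -8 + 2*G (I(G) = -7 + (((-4 - 1*(-3)) + G) + G) = -7 + (((-4 + 3) + G) + G) = -7 + ((-1 + G) + G) = -7 + (-1 + 2*G) = -8 + 2*G)
l(q) = 49 (l(q) = ((-8 + 2*5) + 5)² = ((-8 + 10) + 5)² = (2 + 5)² = 7² = 49)
(l(-5) + 16)² = (49 + 16)² = 65² = 4225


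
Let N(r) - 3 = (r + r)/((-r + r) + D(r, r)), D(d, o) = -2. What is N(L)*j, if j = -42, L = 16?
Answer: 546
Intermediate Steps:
N(r) = 3 - r (N(r) = 3 + (r + r)/((-r + r) - 2) = 3 + (2*r)/(0 - 2) = 3 + (2*r)/(-2) = 3 + (2*r)*(-½) = 3 - r)
N(L)*j = (3 - 1*16)*(-42) = (3 - 16)*(-42) = -13*(-42) = 546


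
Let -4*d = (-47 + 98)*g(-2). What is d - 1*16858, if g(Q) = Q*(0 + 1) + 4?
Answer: -33767/2 ≈ -16884.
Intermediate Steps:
g(Q) = 4 + Q (g(Q) = Q*1 + 4 = Q + 4 = 4 + Q)
d = -51/2 (d = -(-47 + 98)*(4 - 2)/4 = -51*2/4 = -1/4*102 = -51/2 ≈ -25.500)
d - 1*16858 = -51/2 - 1*16858 = -51/2 - 16858 = -33767/2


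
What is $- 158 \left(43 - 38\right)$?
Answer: $-790$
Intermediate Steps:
$- 158 \left(43 - 38\right) = \left(-158\right) 5 = -790$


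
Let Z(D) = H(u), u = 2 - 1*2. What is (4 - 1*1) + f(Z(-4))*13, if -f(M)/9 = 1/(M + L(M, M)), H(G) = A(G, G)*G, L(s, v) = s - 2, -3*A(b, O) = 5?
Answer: 123/2 ≈ 61.500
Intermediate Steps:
A(b, O) = -5/3 (A(b, O) = -1/3*5 = -5/3)
L(s, v) = -2 + s
u = 0 (u = 2 - 2 = 0)
H(G) = -5*G/3
Z(D) = 0 (Z(D) = -5/3*0 = 0)
f(M) = -9/(-2 + 2*M) (f(M) = -9/(M + (-2 + M)) = -9/(-2 + 2*M))
(4 - 1*1) + f(Z(-4))*13 = (4 - 1*1) - 9/(-2 + 2*0)*13 = (4 - 1) - 9/(-2 + 0)*13 = 3 - 9/(-2)*13 = 3 - 9*(-1/2)*13 = 3 + (9/2)*13 = 3 + 117/2 = 123/2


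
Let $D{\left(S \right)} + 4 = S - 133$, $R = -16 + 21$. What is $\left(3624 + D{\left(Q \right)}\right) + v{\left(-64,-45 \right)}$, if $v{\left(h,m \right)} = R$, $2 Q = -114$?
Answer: $3435$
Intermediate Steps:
$Q = -57$ ($Q = \frac{1}{2} \left(-114\right) = -57$)
$R = 5$
$v{\left(h,m \right)} = 5$
$D{\left(S \right)} = -137 + S$ ($D{\left(S \right)} = -4 + \left(S - 133\right) = -4 + \left(-133 + S\right) = -137 + S$)
$\left(3624 + D{\left(Q \right)}\right) + v{\left(-64,-45 \right)} = \left(3624 - 194\right) + 5 = 3430 + 5 = 3435$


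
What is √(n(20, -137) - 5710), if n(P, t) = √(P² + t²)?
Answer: √(-5710 + √19169) ≈ 74.643*I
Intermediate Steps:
√(n(20, -137) - 5710) = √(√(20² + (-137)²) - 5710) = √(√(400 + 18769) - 5710) = √(√19169 - 5710) = √(-5710 + √19169)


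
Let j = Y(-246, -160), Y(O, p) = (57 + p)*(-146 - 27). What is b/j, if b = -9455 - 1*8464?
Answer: -17919/17819 ≈ -1.0056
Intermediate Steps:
Y(O, p) = -9861 - 173*p (Y(O, p) = (57 + p)*(-173) = -9861 - 173*p)
b = -17919 (b = -9455 - 8464 = -17919)
j = 17819 (j = -9861 - 173*(-160) = -9861 + 27680 = 17819)
b/j = -17919/17819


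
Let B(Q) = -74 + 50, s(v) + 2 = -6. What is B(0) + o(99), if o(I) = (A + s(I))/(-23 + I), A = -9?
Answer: -1841/76 ≈ -24.224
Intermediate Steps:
s(v) = -8 (s(v) = -2 - 6 = -8)
B(Q) = -24
o(I) = -17/(-23 + I) (o(I) = (-9 - 8)/(-23 + I) = -17/(-23 + I))
B(0) + o(99) = -24 - 17/(-23 + 99) = -24 - 17/76 = -1841/76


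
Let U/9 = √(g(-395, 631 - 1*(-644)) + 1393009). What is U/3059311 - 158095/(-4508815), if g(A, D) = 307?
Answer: 31619/901763 + 18*√348329/3059311 ≈ 0.038536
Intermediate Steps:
U = 18*√348329 (U = 9*√(307 + 1393009) = 9*√1393316 = 9*(2*√348329) = 18*√348329 ≈ 10624.)
U/3059311 - 158095/(-4508815) = (18*√348329)/3059311 - 158095/(-4508815) = (18*√348329)*(1/3059311) - 158095*(-1/4508815) = 18*√348329/3059311 + 31619/901763 = 31619/901763 + 18*√348329/3059311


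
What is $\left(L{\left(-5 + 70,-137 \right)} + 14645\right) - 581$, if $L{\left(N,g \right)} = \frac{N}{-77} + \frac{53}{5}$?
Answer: $\frac{5418396}{385} \approx 14074.0$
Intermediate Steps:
$L{\left(N,g \right)} = \frac{53}{5} - \frac{N}{77}$ ($L{\left(N,g \right)} = N \left(- \frac{1}{77}\right) + 53 \cdot \frac{1}{5} = - \frac{N}{77} + \frac{53}{5} = \frac{53}{5} - \frac{N}{77}$)
$\left(L{\left(-5 + 70,-137 \right)} + 14645\right) - 581 = \left(\left(\frac{53}{5} - \frac{-5 + 70}{77}\right) + 14645\right) - 581 = \left(\left(\frac{53}{5} - \frac{65}{77}\right) + 14645\right) - 581 = \left(\frac{3756}{385} + 14645\right) - 581 = \frac{5642081}{385} - 581 = \frac{5418396}{385}$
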